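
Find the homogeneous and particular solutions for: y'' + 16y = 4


Homogeneous part: r² + 16 = 0 ⇒ r = ±4i, so y_h = C₁cos(4x) + C₂sin(4x).
Try constant y_p = A; plug in: 16A = 4 ⇒ A = 1/4.
General solution: y = C₁cos(4x) + C₂sin(4x) + 1/4.


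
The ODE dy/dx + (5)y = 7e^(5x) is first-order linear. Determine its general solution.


P(x) = 5 ⇒ μ = e^(5x).
(μ y)' = 7e^(10x) ⇒ μ y = (7/10)e^(10x) + C.
Divide by μ: y = (7/10)e^(5x) + Ce^(-5x).


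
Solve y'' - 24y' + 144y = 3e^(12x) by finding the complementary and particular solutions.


Characteristic polynomial (r - 12)² = 0; repeated root r = 12.
y_h = (C₁ + C₂x)e^(12x). Forcing matches the repeated root (resonance), so try y_p = Ax² e^(12x).
Substitute and solve for A: 2A = 3, so A = 3/2.
General solution: y = (C₁ + C₂x + (3/2)x²)e^(12x).


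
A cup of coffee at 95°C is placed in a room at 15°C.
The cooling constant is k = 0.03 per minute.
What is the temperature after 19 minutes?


Newton's law: dT/dt = -k(T - T_a) has solution T(t) = T_a + (T₀ - T_a)e^(-kt).
Plug in T_a = 15, T₀ = 95, k = 0.03, t = 19: T(19) = 15 + (80)e^(-0.57) ≈ 60.2°C.


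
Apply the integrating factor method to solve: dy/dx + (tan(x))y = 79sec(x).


P(x) = tan(x) ⇒ μ = e^(∫tan(x)dx) = sec(x).
(sec(x) y)' = 79sec²(x) ⇒ sec(x) y = 79tan(x) + C.
Multiply by cos(x): y = 79sin(x) + C·cos(x).


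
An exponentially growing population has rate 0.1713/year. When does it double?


Exponential growth: P(t) = P₀ e^(0.1713t). Set P(t)/P₀ = 2: e^(0.1713t) = 2.
Solve: t = ln(2)/0.1713 ≈ 4.05 years.


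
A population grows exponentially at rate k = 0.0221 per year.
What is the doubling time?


Exponential growth: P(t) = P₀ e^(0.0221t). Set P(t)/P₀ = 2: e^(0.0221t) = 2.
Solve: t = ln(2)/0.0221 ≈ 31.36 years.


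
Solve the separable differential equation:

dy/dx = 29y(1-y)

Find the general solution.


Separate: dy/[y(1-y)] = 29 dx.
Partial fractions: 1/[y(1-y)] = 1/y + 1/(1-y).
Integrate: ln|y/(1-y)| = 29x + C₀.
Solve for y: y = 1/(1 + Ce^(-29x)).


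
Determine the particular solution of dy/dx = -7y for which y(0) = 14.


General solution of y' = -7y is y = Ce^(-7x).
Apply y(0) = 14: C = 14.
Particular solution: y = 14e^(-7x).


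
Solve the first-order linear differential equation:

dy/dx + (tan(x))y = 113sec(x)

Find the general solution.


P(x) = tan(x) ⇒ μ = e^(∫tan(x)dx) = sec(x).
(sec(x) y)' = 113sec²(x) ⇒ sec(x) y = 113tan(x) + C.
Multiply by cos(x): y = 113sin(x) + C·cos(x).


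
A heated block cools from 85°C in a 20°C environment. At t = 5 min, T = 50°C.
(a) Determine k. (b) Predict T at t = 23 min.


Newton's law: T(t) = T_a + (T₀ - T_a)e^(-kt).
(a) Use T(5) = 50: (50 - 20)/(85 - 20) = e^(-k·5), so k = -ln(0.462)/5 ≈ 0.1546.
(b) Apply k to t = 23: T(23) = 20 + (65)e^(-3.557) ≈ 21.9°C.


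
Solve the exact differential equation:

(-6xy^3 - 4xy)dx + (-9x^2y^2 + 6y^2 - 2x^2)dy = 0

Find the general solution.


Check exactness: ∂M/∂y = -18xy^2 - 4x and ∂N/∂x = -18xy^2 - 4x; equal, so the equation is exact.
Integrate M with respect to x (treating y as constant): ∫M dx = -3x^2y^3 - 2x^2y + h(y).
Differentiate w.r.t. y and set equal to N: the x-dependent terms already match, leaving h'(y) = 6y^2. Integrate: h(y) = 2y^3.
So F(x,y) = -3x^2y^3 + 2y^3 - 2x^2y.
General solution: -3x^2y^3 + 2y^3 - 2x^2y = C.


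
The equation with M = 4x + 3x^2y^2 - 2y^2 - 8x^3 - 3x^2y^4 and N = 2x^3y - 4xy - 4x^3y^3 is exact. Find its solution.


Check exactness: ∂M/∂y = 6x^2y - 4y - 12x^2y^3 and ∂N/∂x = 6x^2y - 4y - 12x^2y^3; equal, so the equation is exact.
Integrate M with respect to x (treating y as constant): ∫M dx = 2x^2 + x^3y^2 - 2xy^2 - 2x^4 - x^3y^4 + h(y).
Differentiate w.r.t. y and set equal to N: all terms match, so h'(y) = 0 and h is a constant absorbed into C.
General solution: 2x^2 + x^3y^2 - 2xy^2 - 2x^4 - x^3y^4 = C.


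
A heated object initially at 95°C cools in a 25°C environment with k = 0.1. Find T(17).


Newton's law: dT/dt = -k(T - T_a) has solution T(t) = T_a + (T₀ - T_a)e^(-kt).
Plug in T_a = 25, T₀ = 95, k = 0.1, t = 17: T(17) = 25 + (70)e^(-1.70) ≈ 37.8°C.


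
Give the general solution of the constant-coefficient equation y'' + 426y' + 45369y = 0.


Characteristic equation: r² + 426r + 45369 = 0, i.e. (r + 213)² = 0.
Repeated root r = -213; include an x factor for the second linearly independent solution.
General solution: y = (C₁ + C₂x)e^(-213x).


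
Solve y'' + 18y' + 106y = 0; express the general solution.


Characteristic equation: r² + 18r + 106 = 0.
Discriminant is negative; roots r = -9 ± 5i (complex conjugate pair).
General solution uses e^(α x)(C₁ cos(β x) + C₂ sin(β x)): y = e^(-9x)(C₁cos(5x) + C₂sin(5x)).


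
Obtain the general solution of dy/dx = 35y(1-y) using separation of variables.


Separate: dy/[y(1-y)] = 35 dx.
Partial fractions: 1/[y(1-y)] = 1/y + 1/(1-y).
Integrate: ln|y/(1-y)| = 35x + C₀.
Solve for y: y = 1/(1 + Ce^(-35x)).


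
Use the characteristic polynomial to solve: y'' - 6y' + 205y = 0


Characteristic equation: r² - 6r + 205 = 0.
Discriminant is negative; roots r = 3 ± 14i (complex conjugate pair).
General solution uses e^(α x)(C₁ cos(β x) + C₂ sin(β x)): y = e^(3x)(C₁cos(14x) + C₂sin(14x)).


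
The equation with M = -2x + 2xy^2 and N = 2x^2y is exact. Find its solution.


Check exactness: ∂M/∂y = 4xy and ∂N/∂x = 4xy; equal, so the equation is exact.
Integrate M with respect to x (treating y as constant): ∫M dx = -x^2 + x^2y^2 + h(y).
Differentiate w.r.t. y and set equal to N: all terms match, so h'(y) = 0 and h is a constant absorbed into C.
General solution: -x^2 + x^2y^2 = C.


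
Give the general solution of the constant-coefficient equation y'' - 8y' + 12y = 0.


Characteristic equation: r² - 8r + 12 = 0.
Factor: (r - 6)(r - 2) = 0 ⇒ r = 6, 2 (distinct real).
General solution: y = C₁e^(6x) + C₂e^(2x).


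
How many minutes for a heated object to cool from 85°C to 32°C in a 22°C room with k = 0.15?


From T(t) = T_a + (T₀ - T_a)e^(-kt), set T(t) = 32:
(32 - 22) / (85 - 22) = e^(-0.15t), so t = -ln(0.159)/0.15 ≈ 12.3 minutes.


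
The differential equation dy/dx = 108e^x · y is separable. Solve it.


Separate variables: dy/y = 108e^x dx.
Integrate: ln|y| = 108e^x + C₀.
Exponentiate: y = Ce^(108e^x).


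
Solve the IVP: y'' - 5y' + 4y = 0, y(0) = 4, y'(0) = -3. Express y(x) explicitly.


Characteristic roots of r² - 5r + 4 = 0 are 4, 1.
General solution y = c₁ e^(4x) + c₂ e^(x).
Apply y(0) = 4: c₁ + c₂ = 4. Apply y'(0) = -3: 4 c₁ + 1 c₂ = -3.
Solve: c₁ = -7/3, c₂ = 19/3.
Particular solution: y = -(7/3)e^(4x) + (19/3)e^(x).


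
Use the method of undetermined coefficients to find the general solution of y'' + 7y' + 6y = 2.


Characteristic roots of r² + 7r + 6 = 0 are -6, -1.
y_h = C₁e^(-6x) + C₂e^(-x).
Constant forcing; try y_p = A. Then 6A = 2 ⇒ A = 1/3.
General solution: y = C₁e^(-6x) + C₂e^(-x) + 1/3.


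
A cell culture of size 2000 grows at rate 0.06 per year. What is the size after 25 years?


The ODE dP/dt = 0.06P has solution P(t) = P(0)e^(0.06t).
Substitute P(0) = 2000 and t = 25: P(25) = 2000 e^(1.50) ≈ 8963.


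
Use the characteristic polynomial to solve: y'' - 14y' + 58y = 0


Characteristic equation: r² - 14r + 58 = 0.
Discriminant is negative; roots r = 7 ± 3i (complex conjugate pair).
General solution uses e^(α x)(C₁ cos(β x) + C₂ sin(β x)): y = e^(7x)(C₁cos(3x) + C₂sin(3x)).


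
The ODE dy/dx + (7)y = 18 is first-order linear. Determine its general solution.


P(x) = 7, Q(x) = 18; integrating factor μ = e^(7x).
(μ y)' = 18e^(7x) ⇒ μ y = (18/7)e^(7x) + C.
Divide by μ: y = 18/7 + Ce^(-7x).


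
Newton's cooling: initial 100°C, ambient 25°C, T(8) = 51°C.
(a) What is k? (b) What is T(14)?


Newton's law: T(t) = T_a + (T₀ - T_a)e^(-kt).
(a) Use T(8) = 51: (51 - 25)/(100 - 25) = e^(-k·8), so k = -ln(0.347)/8 ≈ 0.1324.
(b) Apply k to t = 14: T(14) = 25 + (75)e^(-1.854) ≈ 36.7°C.


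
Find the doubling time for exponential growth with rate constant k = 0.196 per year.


Exponential growth: P(t) = P₀ e^(0.196t). Set P(t)/P₀ = 2: e^(0.196t) = 2.
Solve: t = ln(2)/0.196 ≈ 3.54 years.


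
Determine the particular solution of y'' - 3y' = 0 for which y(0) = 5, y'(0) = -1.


Characteristic roots of r² - 3r = 0 are 3, 0.
General solution y = c₁ e^(3x) + c₂.
Apply y(0) = 5: c₁ + c₂ = 5. Apply y'(0) = -1: 3 c₁ + 0 c₂ = -1.
Solve: c₁ = -1/3, c₂ = 16/3.
Particular solution: y = -(1/3)e^(3x) + 16/3.


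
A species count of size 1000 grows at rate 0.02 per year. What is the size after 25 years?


The ODE dP/dt = 0.02P has solution P(t) = P(0)e^(0.02t).
Substitute P(0) = 1000 and t = 25: P(25) = 1000 e^(0.50) ≈ 1649.


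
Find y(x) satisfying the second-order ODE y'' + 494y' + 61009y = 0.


Characteristic equation: r² + 494r + 61009 = 0, i.e. (r + 247)² = 0.
Repeated root r = -247; include an x factor for the second linearly independent solution.
General solution: y = (C₁ + C₂x)e^(-247x).


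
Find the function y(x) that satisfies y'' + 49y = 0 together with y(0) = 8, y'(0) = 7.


Characteristic roots of r² + 49 = 0 are ±7i, so y = C₁cos(7x) + C₂sin(7x).
Apply y(0) = 8: C₁ = 8. Differentiate and apply y'(0) = 7: 7·C₂ = 7, so C₂ = 1.
Particular solution: y = 8cos(7x) + sin(7x).


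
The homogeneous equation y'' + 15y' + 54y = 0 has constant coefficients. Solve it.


Characteristic equation: r² + 15r + 54 = 0.
Factor: (r + 6)(r + 9) = 0 ⇒ r = -6, -9 (distinct real).
General solution: y = C₁e^(-6x) + C₂e^(-9x).


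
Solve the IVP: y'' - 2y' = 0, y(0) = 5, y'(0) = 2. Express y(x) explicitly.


Characteristic roots of r² - 2r = 0 are 2, 0.
General solution y = c₁ e^(2x) + c₂.
Apply y(0) = 5: c₁ + c₂ = 5. Apply y'(0) = 2: 2 c₁ + 0 c₂ = 2.
Solve: c₁ = 1, c₂ = 4.
Particular solution: y = e^(2x) + 4.


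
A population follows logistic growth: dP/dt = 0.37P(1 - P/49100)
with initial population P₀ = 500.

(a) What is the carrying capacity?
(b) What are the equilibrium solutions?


Logistic ODE dP/dt = 0.37P(1 - P/49100) has equilibria where dP/dt = 0, i.e. P = 0 or P = 49100.
The coefficient (1 - P/K) = 0 when P = K, identifying K = 49100 as the carrying capacity.
(a) K = 49100; (b) equilibria P = 0 and P = 49100.


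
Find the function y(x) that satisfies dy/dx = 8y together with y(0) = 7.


General solution of y' = 8y is y = Ce^(8x).
Apply y(0) = 7: C = 7.
Particular solution: y = 7e^(8x).


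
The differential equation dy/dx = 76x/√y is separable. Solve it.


Separate: √y dy = 76x dx.
Integrate: (2/3)y^(3/2) = 38x² + C.


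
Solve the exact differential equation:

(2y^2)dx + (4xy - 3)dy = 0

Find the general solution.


Check exactness: ∂M/∂y = 4y and ∂N/∂x = 4y; equal, so the equation is exact.
Integrate M with respect to x (treating y as constant): ∫M dx = 2xy^2 + h(y).
Differentiate w.r.t. y and set equal to N: the x-dependent terms already match, leaving h'(y) = -3. Integrate: h(y) = -3y.
So F(x,y) = 2xy^2 - 3y.
General solution: 2xy^2 - 3y = C.


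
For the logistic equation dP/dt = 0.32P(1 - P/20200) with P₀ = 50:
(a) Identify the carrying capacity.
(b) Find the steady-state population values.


Logistic ODE dP/dt = 0.32P(1 - P/20200) has equilibria where dP/dt = 0, i.e. P = 0 or P = 20200.
The coefficient (1 - P/K) = 0 when P = K, identifying K = 20200 as the carrying capacity.
(a) K = 20200; (b) equilibria P = 0 and P = 20200.


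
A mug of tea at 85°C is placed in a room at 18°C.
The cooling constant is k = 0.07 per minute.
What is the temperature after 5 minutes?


Newton's law: dT/dt = -k(T - T_a) has solution T(t) = T_a + (T₀ - T_a)e^(-kt).
Plug in T_a = 18, T₀ = 85, k = 0.07, t = 5: T(5) = 18 + (67)e^(-0.35) ≈ 65.2°C.


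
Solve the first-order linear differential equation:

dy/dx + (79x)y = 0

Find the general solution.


P(x) = 79x ⇒ μ = e^((79/2)x²).
Q(x) = 0 so μ y is constant: y = Ce^(-(79/2)x²).


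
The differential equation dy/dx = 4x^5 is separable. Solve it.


Integrate both sides with respect to x: y = ∫ 4x^5 dx = (2/3)x^6 + C.


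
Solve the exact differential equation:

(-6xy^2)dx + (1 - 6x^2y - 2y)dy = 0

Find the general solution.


Check exactness: ∂M/∂y = -12xy and ∂N/∂x = -12xy; equal, so the equation is exact.
Integrate M with respect to x (treating y as constant): ∫M dx = -3x^2y^2 + h(y).
Differentiate w.r.t. y and set equal to N: the x-dependent terms already match, leaving h'(y) = 1 - 2y. Integrate: h(y) = y - y^2.
So F(x,y) = y - 3x^2y^2 - y^2.
General solution: y - 3x^2y^2 - y^2 = C.


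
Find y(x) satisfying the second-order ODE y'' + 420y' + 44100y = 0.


Characteristic equation: r² + 420r + 44100 = 0, i.e. (r + 210)² = 0.
Repeated root r = -210; include an x factor for the second linearly independent solution.
General solution: y = (C₁ + C₂x)e^(-210x).


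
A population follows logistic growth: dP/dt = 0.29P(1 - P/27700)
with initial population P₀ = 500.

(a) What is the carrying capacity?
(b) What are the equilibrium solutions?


Logistic ODE dP/dt = 0.29P(1 - P/27700) has equilibria where dP/dt = 0, i.e. P = 0 or P = 27700.
The coefficient (1 - P/K) = 0 when P = K, identifying K = 27700 as the carrying capacity.
(a) K = 27700; (b) equilibria P = 0 and P = 27700.


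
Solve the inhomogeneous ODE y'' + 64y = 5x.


Homogeneous: r² + 64 = 0 ⇒ r = ±8i, y_h = C₁cos(8x) + C₂sin(8x).
Polynomial forcing; try y_p = Ax + B. Then y_p'' + 64 y_p = 64(Ax + B) = 5x, so B = 0 and A = 5/64.
General solution: y = C₁cos(8x) + C₂sin(8x) + (5/64)x.


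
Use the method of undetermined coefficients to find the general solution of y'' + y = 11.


Homogeneous part: r² + 1 = 0 ⇒ r = ±1i, so y_h = C₁cos(x) + C₂sin(x).
Try constant y_p = A; plug in: 1A = 11 ⇒ A = 11.
General solution: y = C₁cos(x) + C₂sin(x) + 11.


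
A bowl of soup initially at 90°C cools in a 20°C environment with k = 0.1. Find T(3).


Newton's law: dT/dt = -k(T - T_a) has solution T(t) = T_a + (T₀ - T_a)e^(-kt).
Plug in T_a = 20, T₀ = 90, k = 0.1, t = 3: T(3) = 20 + (70)e^(-0.30) ≈ 71.9°C.


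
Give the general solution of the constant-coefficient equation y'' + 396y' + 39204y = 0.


Characteristic equation: r² + 396r + 39204 = 0, i.e. (r + 198)² = 0.
Repeated root r = -198; include an x factor for the second linearly independent solution.
General solution: y = (C₁ + C₂x)e^(-198x).


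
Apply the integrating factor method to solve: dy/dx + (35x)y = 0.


P(x) = 35x ⇒ μ = e^((35/2)x²).
Q(x) = 0 so μ y is constant: y = Ce^(-(35/2)x²).


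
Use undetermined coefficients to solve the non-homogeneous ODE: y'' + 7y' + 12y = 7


Characteristic roots of r² + 7r + 12 = 0 are -4, -3.
y_h = C₁e^(-4x) + C₂e^(-3x).
Constant forcing; try y_p = A. Then 12A = 7 ⇒ A = 7/12.
General solution: y = C₁e^(-4x) + C₂e^(-3x) + 7/12.


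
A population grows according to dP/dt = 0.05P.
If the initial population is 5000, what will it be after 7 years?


The ODE dP/dt = 0.05P has solution P(t) = P(0)e^(0.05t).
Substitute P(0) = 5000 and t = 7: P(7) = 5000 e^(0.35) ≈ 7095.


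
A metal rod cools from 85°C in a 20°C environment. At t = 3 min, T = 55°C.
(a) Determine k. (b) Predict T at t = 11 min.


Newton's law: T(t) = T_a + (T₀ - T_a)e^(-kt).
(a) Use T(3) = 55: (55 - 20)/(85 - 20) = e^(-k·3), so k = -ln(0.538)/3 ≈ 0.2063.
(b) Apply k to t = 11: T(11) = 20 + (65)e^(-2.270) ≈ 26.7°C.


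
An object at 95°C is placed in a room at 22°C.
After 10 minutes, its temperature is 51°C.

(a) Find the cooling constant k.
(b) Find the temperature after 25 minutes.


Newton's law: T(t) = T_a + (T₀ - T_a)e^(-kt).
(a) Use T(10) = 51: (51 - 22)/(95 - 22) = e^(-k·10), so k = -ln(0.397)/10 ≈ 0.0923.
(b) Apply k to t = 25: T(25) = 22 + (73)e^(-2.308) ≈ 29.3°C.


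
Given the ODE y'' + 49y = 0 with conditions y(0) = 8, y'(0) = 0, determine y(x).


Characteristic roots of r² + 49 = 0 are ±7i, so y = C₁cos(7x) + C₂sin(7x).
Apply y(0) = 8: C₁ = 8. Differentiate and apply y'(0) = 0: 7·C₂ = 0, so C₂ = 0.
Particular solution: y = 8cos(7x).


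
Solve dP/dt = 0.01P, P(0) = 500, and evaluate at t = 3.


The ODE dP/dt = 0.01P has solution P(t) = P(0)e^(0.01t).
Substitute P(0) = 500 and t = 3: P(3) = 500 e^(0.03) ≈ 515.


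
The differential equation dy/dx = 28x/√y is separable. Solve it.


Separate: √y dy = 28x dx.
Integrate: (2/3)y^(3/2) = 14x² + C.


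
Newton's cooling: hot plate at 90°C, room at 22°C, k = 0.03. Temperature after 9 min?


Newton's law: dT/dt = -k(T - T_a) has solution T(t) = T_a + (T₀ - T_a)e^(-kt).
Plug in T_a = 22, T₀ = 90, k = 0.03, t = 9: T(9) = 22 + (68)e^(-0.27) ≈ 73.9°C.


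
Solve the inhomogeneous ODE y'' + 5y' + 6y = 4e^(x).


Characteristic roots of r² + 5r + 6 = 0 are -2, -3.
y_h = C₁e^(-2x) + C₂e^(-3x).
Forcing exponent 1 is not a characteristic root; try y_p = Ae^(x).
Substitute: A·(1 + (5)·1 + (6)) = A·12 = 4, so A = 1/3.
General solution: y = C₁e^(-2x) + C₂e^(-3x) + (1/3)e^(x).


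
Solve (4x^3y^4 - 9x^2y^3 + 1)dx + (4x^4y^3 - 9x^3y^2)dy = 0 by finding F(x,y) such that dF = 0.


Check exactness: ∂M/∂y = 16x^3y^3 - 27x^2y^2 and ∂N/∂x = 16x^3y^3 - 27x^2y^2; equal, so the equation is exact.
Integrate M with respect to x (treating y as constant): ∫M dx = x^4y^4 - 3x^3y^3 + x + h(y).
Differentiate w.r.t. y and set equal to N: all terms match, so h'(y) = 0 and h is a constant absorbed into C.
General solution: x^4y^4 - 3x^3y^3 + x = C.


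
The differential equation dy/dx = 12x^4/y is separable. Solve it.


Separate variables: y dy = 12x^4 dx.
Integrate both sides: y²/2 = (12/5)x^5 + C₀.
Multiply by 2: y² = (24/5)x^5 + C.


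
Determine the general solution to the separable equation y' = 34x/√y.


Separate: √y dy = 34x dx.
Integrate: (2/3)y^(3/2) = 17x² + C.


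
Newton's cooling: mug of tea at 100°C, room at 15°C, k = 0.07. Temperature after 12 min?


Newton's law: dT/dt = -k(T - T_a) has solution T(t) = T_a + (T₀ - T_a)e^(-kt).
Plug in T_a = 15, T₀ = 100, k = 0.07, t = 12: T(12) = 15 + (85)e^(-0.84) ≈ 51.7°C.


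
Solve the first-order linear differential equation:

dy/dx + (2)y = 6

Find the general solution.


P(x) = 2, Q(x) = 6; integrating factor μ = e^(2x).
(μ y)' = 6e^(2x) ⇒ μ y = 3e^(2x) + C.
Divide by μ: y = 3 + Ce^(-2x).


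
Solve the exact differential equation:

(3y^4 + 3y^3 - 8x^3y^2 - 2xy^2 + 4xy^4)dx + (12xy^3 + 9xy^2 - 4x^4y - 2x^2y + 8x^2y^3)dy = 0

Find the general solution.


Check exactness: ∂M/∂y = 12y^3 + 9y^2 - 16x^3y - 4xy + 16xy^3 and ∂N/∂x = 12y^3 + 9y^2 - 16x^3y - 4xy + 16xy^3; equal, so the equation is exact.
Integrate M with respect to x (treating y as constant): ∫M dx = 3xy^4 + 3xy^3 - 2x^4y^2 - x^2y^2 + 2x^2y^4 + h(y).
Differentiate w.r.t. y and set equal to N: all terms match, so h'(y) = 0 and h is a constant absorbed into C.
General solution: 3xy^4 + 3xy^3 - 2x^4y^2 - x^2y^2 + 2x^2y^4 = C.


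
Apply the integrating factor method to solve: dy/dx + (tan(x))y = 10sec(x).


P(x) = tan(x) ⇒ μ = e^(∫tan(x)dx) = sec(x).
(sec(x) y)' = 10sec²(x) ⇒ sec(x) y = 10tan(x) + C.
Multiply by cos(x): y = 10sin(x) + C·cos(x).


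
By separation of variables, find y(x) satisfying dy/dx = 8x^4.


Integrate both sides with respect to x: y = ∫ 8x^4 dx = (8/5)x^5 + C.


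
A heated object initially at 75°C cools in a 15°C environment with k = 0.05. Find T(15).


Newton's law: dT/dt = -k(T - T_a) has solution T(t) = T_a + (T₀ - T_a)e^(-kt).
Plug in T_a = 15, T₀ = 75, k = 0.05, t = 15: T(15) = 15 + (60)e^(-0.75) ≈ 43.3°C.


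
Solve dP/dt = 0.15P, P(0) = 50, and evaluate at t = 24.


The ODE dP/dt = 0.15P has solution P(t) = P(0)e^(0.15t).
Substitute P(0) = 50 and t = 24: P(24) = 50 e^(3.60) ≈ 1830.


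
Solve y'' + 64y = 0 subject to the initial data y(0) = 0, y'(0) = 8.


Characteristic roots of r² + 64 = 0 are ±8i, so y = C₁cos(8x) + C₂sin(8x).
Apply y(0) = 0: C₁ = 0. Differentiate and apply y'(0) = 8: 8·C₂ = 8, so C₂ = 1.
Particular solution: y = sin(8x).


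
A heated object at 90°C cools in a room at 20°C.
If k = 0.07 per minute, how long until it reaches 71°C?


From T(t) = T_a + (T₀ - T_a)e^(-kt), set T(t) = 71:
(71 - 20) / (90 - 20) = e^(-0.07t), so t = -ln(0.729)/0.07 ≈ 4.5 minutes.


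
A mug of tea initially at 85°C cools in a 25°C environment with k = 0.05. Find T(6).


Newton's law: dT/dt = -k(T - T_a) has solution T(t) = T_a + (T₀ - T_a)e^(-kt).
Plug in T_a = 25, T₀ = 85, k = 0.05, t = 6: T(6) = 25 + (60)e^(-0.30) ≈ 69.4°C.


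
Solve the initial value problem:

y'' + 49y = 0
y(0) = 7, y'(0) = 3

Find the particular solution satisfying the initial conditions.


Characteristic roots of r² + 49 = 0 are ±7i, so y = C₁cos(7x) + C₂sin(7x).
Apply y(0) = 7: C₁ = 7. Differentiate and apply y'(0) = 3: 7·C₂ = 3, so C₂ = 3/7.
Particular solution: y = 7cos(7x) + (3/7)sin(7x).


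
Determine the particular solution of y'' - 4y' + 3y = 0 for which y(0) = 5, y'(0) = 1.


Characteristic roots of r² - 4r + 3 = 0 are 3, 1.
General solution y = c₁ e^(3x) + c₂ e^(x).
Apply y(0) = 5: c₁ + c₂ = 5. Apply y'(0) = 1: 3 c₁ + 1 c₂ = 1.
Solve: c₁ = -2, c₂ = 7.
Particular solution: y = -2e^(3x) + 7e^(x).


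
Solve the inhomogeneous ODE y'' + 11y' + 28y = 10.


Characteristic roots of r² + 11r + 28 = 0 are -4, -7.
y_h = C₁e^(-4x) + C₂e^(-7x).
Constant forcing; try y_p = A. Then 28A = 10 ⇒ A = 5/14.
General solution: y = C₁e^(-4x) + C₂e^(-7x) + 5/14.


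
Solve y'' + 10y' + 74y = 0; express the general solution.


Characteristic equation: r² + 10r + 74 = 0.
Discriminant is negative; roots r = -5 ± 7i (complex conjugate pair).
General solution uses e^(α x)(C₁ cos(β x) + C₂ sin(β x)): y = e^(-5x)(C₁cos(7x) + C₂sin(7x)).


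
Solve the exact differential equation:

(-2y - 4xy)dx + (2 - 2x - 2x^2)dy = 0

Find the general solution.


Check exactness: ∂M/∂y = -2 - 4x and ∂N/∂x = -2 - 4x; equal, so the equation is exact.
Integrate M with respect to x (treating y as constant): ∫M dx = -2xy - 2x^2y + h(y).
Differentiate w.r.t. y and set equal to N: the x-dependent terms already match, leaving h'(y) = 2. Integrate: h(y) = 2y.
So F(x,y) = 2y - 2xy - 2x^2y.
General solution: 2y - 2xy - 2x^2y = C.


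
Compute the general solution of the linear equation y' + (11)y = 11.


P(x) = 11, Q(x) = 11; integrating factor μ = e^(11x).
(μ y)' = 11e^(11x) ⇒ μ y = e^(11x) + C.
Divide by μ: y = 1 + Ce^(-11x).


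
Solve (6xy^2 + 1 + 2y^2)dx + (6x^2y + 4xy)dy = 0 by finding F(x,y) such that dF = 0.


Check exactness: ∂M/∂y = 12xy + 4y and ∂N/∂x = 12xy + 4y; equal, so the equation is exact.
Integrate M with respect to x (treating y as constant): ∫M dx = 3x^2y^2 + x + 2xy^2 + h(y).
Differentiate w.r.t. y and set equal to N: all terms match, so h'(y) = 0 and h is a constant absorbed into C.
General solution: 3x^2y^2 + x + 2xy^2 = C.


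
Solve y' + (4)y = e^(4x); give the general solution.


P(x) = 4 ⇒ μ = e^(4x).
(μ y)' = e^(8x) ⇒ μ y = e^(8x)/8 + C.
Divide by μ: y = (1/8)e^(4x) + Ce^(-4x).


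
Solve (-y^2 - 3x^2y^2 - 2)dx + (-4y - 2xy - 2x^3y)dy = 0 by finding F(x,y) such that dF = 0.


Check exactness: ∂M/∂y = -2y - 6x^2y and ∂N/∂x = -2y - 6x^2y; equal, so the equation is exact.
Integrate M with respect to x (treating y as constant): ∫M dx = -xy^2 - x^3y^2 - 2x + h(y).
Differentiate w.r.t. y and set equal to N: the x-dependent terms already match, leaving h'(y) = -4y. Integrate: h(y) = -2y^2.
So F(x,y) = -2y^2 - xy^2 - x^3y^2 - 2x.
General solution: -2y^2 - xy^2 - x^3y^2 - 2x = C.


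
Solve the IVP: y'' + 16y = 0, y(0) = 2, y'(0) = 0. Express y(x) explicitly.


Characteristic roots of r² + 16 = 0 are ±4i, so y = C₁cos(4x) + C₂sin(4x).
Apply y(0) = 2: C₁ = 2. Differentiate and apply y'(0) = 0: 4·C₂ = 0, so C₂ = 0.
Particular solution: y = 2cos(4x).


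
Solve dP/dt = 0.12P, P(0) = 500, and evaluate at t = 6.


The ODE dP/dt = 0.12P has solution P(t) = P(0)e^(0.12t).
Substitute P(0) = 500 and t = 6: P(6) = 500 e^(0.72) ≈ 1027.


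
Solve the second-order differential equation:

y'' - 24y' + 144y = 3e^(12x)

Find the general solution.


Characteristic polynomial (r - 12)² = 0; repeated root r = 12.
y_h = (C₁ + C₂x)e^(12x). Forcing matches the repeated root (resonance), so try y_p = Ax² e^(12x).
Substitute and solve for A: 2A = 3, so A = 3/2.
General solution: y = (C₁ + C₂x + (3/2)x²)e^(12x).


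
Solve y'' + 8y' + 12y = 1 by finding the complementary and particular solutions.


Characteristic roots of r² + 8r + 12 = 0 are -6, -2.
y_h = C₁e^(-6x) + C₂e^(-2x).
Constant forcing; try y_p = A. Then 12A = 1 ⇒ A = 1/12.
General solution: y = C₁e^(-6x) + C₂e^(-2x) + 1/12.


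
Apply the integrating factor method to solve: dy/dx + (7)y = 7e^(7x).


P(x) = 7 ⇒ μ = e^(7x).
(μ y)' = 7e^(14x) ⇒ μ y = (7/14)e^(14x) + C.
Divide by μ: y = (1/2)e^(7x) + Ce^(-7x).


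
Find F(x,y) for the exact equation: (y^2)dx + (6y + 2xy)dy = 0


Check exactness: ∂M/∂y = 2y and ∂N/∂x = 2y; equal, so the equation is exact.
Integrate M with respect to x (treating y as constant): ∫M dx = xy^2 + h(y).
Differentiate w.r.t. y and set equal to N: the x-dependent terms already match, leaving h'(y) = 6y. Integrate: h(y) = 3y^2.
So F(x,y) = 3y^2 + xy^2.
General solution: 3y^2 + xy^2 = C.


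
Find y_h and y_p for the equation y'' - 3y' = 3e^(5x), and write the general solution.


Characteristic roots of r² - 3r = 0 are 3, 0.
y_h = C₁e^(3x) + C₂.
Forcing exponent 5 is not a characteristic root; try y_p = Ae^(5x).
Substitute: A·(25 + (-3)·5 + (0)) = A·10 = 3, so A = 3/10.
General solution: y = C₁e^(3x) + C₂ + (3/10)e^(5x).


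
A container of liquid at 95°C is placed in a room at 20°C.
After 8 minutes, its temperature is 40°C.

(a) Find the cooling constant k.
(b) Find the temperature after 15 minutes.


Newton's law: T(t) = T_a + (T₀ - T_a)e^(-kt).
(a) Use T(8) = 40: (40 - 20)/(95 - 20) = e^(-k·8), so k = -ln(0.267)/8 ≈ 0.1652.
(b) Apply k to t = 15: T(15) = 20 + (75)e^(-2.478) ≈ 26.3°C.


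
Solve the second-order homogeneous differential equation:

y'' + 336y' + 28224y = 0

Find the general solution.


Characteristic equation: r² + 336r + 28224 = 0, i.e. (r + 168)² = 0.
Repeated root r = -168; include an x factor for the second linearly independent solution.
General solution: y = (C₁ + C₂x)e^(-168x).


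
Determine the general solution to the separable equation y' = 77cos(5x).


g(y) = 1, so integrate directly: y = ∫ 77cos(5x) dx = (77/5)sin(5x) + C.


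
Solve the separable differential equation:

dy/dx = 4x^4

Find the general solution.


Integrate both sides with respect to x: y = ∫ 4x^4 dx = (4/5)x^5 + C.


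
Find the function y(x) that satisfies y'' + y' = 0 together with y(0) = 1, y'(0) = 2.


Characteristic roots of r² + r = 0 are 0, -1.
General solution y = c₁ + c₂ e^(-x).
Apply y(0) = 1: c₁ + c₂ = 1. Apply y'(0) = 2: 0 c₁ - 1 c₂ = 2.
Solve: c₁ = 3, c₂ = -2.
Particular solution: y = 3 - 2e^(-x).


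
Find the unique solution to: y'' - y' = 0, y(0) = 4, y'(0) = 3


Characteristic roots of r² - r = 0 are 1, 0.
General solution y = c₁ e^(x) + c₂.
Apply y(0) = 4: c₁ + c₂ = 4. Apply y'(0) = 3: 1 c₁ + 0 c₂ = 3.
Solve: c₁ = 3, c₂ = 1.
Particular solution: y = 3e^(x) + 1.


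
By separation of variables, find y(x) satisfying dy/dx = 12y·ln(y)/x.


Separate: dy/[y ln(y)] = 12 dx/x.
Substitute u = ln(y): du/u = 12 dx/x.
Integrate: ln|ln(y)| = 12ln|x| + C₀, hence ln(y) = C·x^12.


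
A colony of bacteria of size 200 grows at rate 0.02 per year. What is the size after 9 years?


The ODE dP/dt = 0.02P has solution P(t) = P(0)e^(0.02t).
Substitute P(0) = 200 and t = 9: P(9) = 200 e^(0.18) ≈ 239.


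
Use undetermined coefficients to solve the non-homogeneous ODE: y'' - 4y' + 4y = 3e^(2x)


Characteristic polynomial (r - 2)² = 0; repeated root r = 2.
y_h = (C₁ + C₂x)e^(2x). Forcing matches the repeated root (resonance), so try y_p = Ax² e^(2x).
Substitute and solve for A: 2A = 3, so A = 3/2.
General solution: y = (C₁ + C₂x + (3/2)x²)e^(2x).


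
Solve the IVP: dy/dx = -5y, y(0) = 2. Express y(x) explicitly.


General solution of y' = -5y is y = Ce^(-5x).
Apply y(0) = 2: C = 2.
Particular solution: y = 2e^(-5x).


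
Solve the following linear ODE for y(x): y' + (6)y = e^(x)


P(x) = 6 ⇒ μ = e^(6x).
(μ y)' = e^(7x) ⇒ μ y = e^(7x)/7 + C.
Divide by μ: y = (1/7)e^(x) + Ce^(-6x).


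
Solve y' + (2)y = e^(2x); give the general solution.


P(x) = 2 ⇒ μ = e^(2x).
(μ y)' = e^(4x) ⇒ μ y = e^(4x)/4 + C.
Divide by μ: y = (1/4)e^(2x) + Ce^(-2x).


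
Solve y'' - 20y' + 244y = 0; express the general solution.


Characteristic equation: r² - 20r + 244 = 0.
Discriminant is negative; roots r = 10 ± 12i (complex conjugate pair).
General solution uses e^(α x)(C₁ cos(β x) + C₂ sin(β x)): y = e^(10x)(C₁cos(12x) + C₂sin(12x)).


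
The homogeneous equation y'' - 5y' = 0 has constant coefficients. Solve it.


Characteristic equation: r² - 5r = 0.
Factor: (r - 5)(r - 0) = 0 ⇒ r = 5, 0 (distinct real).
General solution: y = C₁e^(5x) + C₂.


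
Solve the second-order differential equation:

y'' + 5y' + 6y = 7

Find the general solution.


Characteristic roots of r² + 5r + 6 = 0 are -3, -2.
y_h = C₁e^(-3x) + C₂e^(-2x).
Constant forcing; try y_p = A. Then 6A = 7 ⇒ A = 7/6.
General solution: y = C₁e^(-3x) + C₂e^(-2x) + 7/6.


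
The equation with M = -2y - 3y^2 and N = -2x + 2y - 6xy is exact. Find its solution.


Check exactness: ∂M/∂y = -2 - 6y and ∂N/∂x = -2 - 6y; equal, so the equation is exact.
Integrate M with respect to x (treating y as constant): ∫M dx = -2xy - 3xy^2 + h(y).
Differentiate w.r.t. y and set equal to N: the x-dependent terms already match, leaving h'(y) = 2y. Integrate: h(y) = y^2.
So F(x,y) = -2xy + y^2 - 3xy^2.
General solution: -2xy + y^2 - 3xy^2 = C.


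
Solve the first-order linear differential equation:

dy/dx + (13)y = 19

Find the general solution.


P(x) = 13, Q(x) = 19; integrating factor μ = e^(13x).
(μ y)' = 19e^(13x) ⇒ μ y = (19/13)e^(13x) + C.
Divide by μ: y = 19/13 + Ce^(-13x).


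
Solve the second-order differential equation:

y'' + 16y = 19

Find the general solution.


Homogeneous part: r² + 16 = 0 ⇒ r = ±4i, so y_h = C₁cos(4x) + C₂sin(4x).
Try constant y_p = A; plug in: 16A = 19 ⇒ A = 19/16.
General solution: y = C₁cos(4x) + C₂sin(4x) + 19/16.


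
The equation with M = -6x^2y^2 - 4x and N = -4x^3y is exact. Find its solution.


Check exactness: ∂M/∂y = -12x^2y and ∂N/∂x = -12x^2y; equal, so the equation is exact.
Integrate M with respect to x (treating y as constant): ∫M dx = -2x^3y^2 - 2x^2 + h(y).
Differentiate w.r.t. y and set equal to N: all terms match, so h'(y) = 0 and h is a constant absorbed into C.
General solution: -2x^3y^2 - 2x^2 = C.


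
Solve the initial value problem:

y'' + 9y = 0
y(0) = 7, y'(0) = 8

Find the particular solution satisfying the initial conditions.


Characteristic roots of r² + 9 = 0 are ±3i, so y = C₁cos(3x) + C₂sin(3x).
Apply y(0) = 7: C₁ = 7. Differentiate and apply y'(0) = 8: 3·C₂ = 8, so C₂ = 8/3.
Particular solution: y = 7cos(3x) + (8/3)sin(3x).


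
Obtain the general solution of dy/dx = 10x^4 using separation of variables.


Integrate both sides with respect to x: y = ∫ 10x^4 dx = 2x^5 + C.


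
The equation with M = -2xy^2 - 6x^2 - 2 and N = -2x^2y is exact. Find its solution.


Check exactness: ∂M/∂y = -4xy and ∂N/∂x = -4xy; equal, so the equation is exact.
Integrate M with respect to x (treating y as constant): ∫M dx = -x^2y^2 - 2x^3 - 2x + h(y).
Differentiate w.r.t. y and set equal to N: all terms match, so h'(y) = 0 and h is a constant absorbed into C.
General solution: -x^2y^2 - 2x^3 - 2x = C.


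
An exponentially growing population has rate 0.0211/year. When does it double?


Exponential growth: P(t) = P₀ e^(0.0211t). Set P(t)/P₀ = 2: e^(0.0211t) = 2.
Solve: t = ln(2)/0.0211 ≈ 32.85 years.


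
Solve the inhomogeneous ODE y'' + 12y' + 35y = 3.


Characteristic roots of r² + 12r + 35 = 0 are -5, -7.
y_h = C₁e^(-5x) + C₂e^(-7x).
Constant forcing; try y_p = A. Then 35A = 3 ⇒ A = 3/35.
General solution: y = C₁e^(-5x) + C₂e^(-7x) + 3/35.


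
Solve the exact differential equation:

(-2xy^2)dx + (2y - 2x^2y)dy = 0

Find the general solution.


Check exactness: ∂M/∂y = -4xy and ∂N/∂x = -4xy; equal, so the equation is exact.
Integrate M with respect to x (treating y as constant): ∫M dx = -x^2y^2 + h(y).
Differentiate w.r.t. y and set equal to N: the x-dependent terms already match, leaving h'(y) = 2y. Integrate: h(y) = y^2.
So F(x,y) = y^2 - x^2y^2.
General solution: y^2 - x^2y^2 = C.


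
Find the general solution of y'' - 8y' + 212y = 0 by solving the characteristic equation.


Characteristic equation: r² - 8r + 212 = 0.
Discriminant is negative; roots r = 4 ± 14i (complex conjugate pair).
General solution uses e^(α x)(C₁ cos(β x) + C₂ sin(β x)): y = e^(4x)(C₁cos(14x) + C₂sin(14x)).


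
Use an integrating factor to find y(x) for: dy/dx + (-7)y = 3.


P(x) = -7 ⇒ μ = e^(-7x).
(μ y)' = 3e^(-7x) ⇒ μ y = -(3/7)e^(-7x) + C.
Divide by μ: y = -3/7 + Ce^(7x).


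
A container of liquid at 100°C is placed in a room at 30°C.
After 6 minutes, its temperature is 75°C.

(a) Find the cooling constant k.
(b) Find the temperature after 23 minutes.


Newton's law: T(t) = T_a + (T₀ - T_a)e^(-kt).
(a) Use T(6) = 75: (75 - 30)/(100 - 30) = e^(-k·6), so k = -ln(0.643)/6 ≈ 0.0736.
(b) Apply k to t = 23: T(23) = 30 + (70)e^(-1.694) ≈ 42.9°C.


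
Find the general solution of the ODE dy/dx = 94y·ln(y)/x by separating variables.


Separate: dy/[y ln(y)] = 94 dx/x.
Substitute u = ln(y): du/u = 94 dx/x.
Integrate: ln|ln(y)| = 94ln|x| + C₀, hence ln(y) = C·x^94.


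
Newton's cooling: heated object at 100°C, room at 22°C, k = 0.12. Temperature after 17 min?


Newton's law: dT/dt = -k(T - T_a) has solution T(t) = T_a + (T₀ - T_a)e^(-kt).
Plug in T_a = 22, T₀ = 100, k = 0.12, t = 17: T(17) = 22 + (78)e^(-2.04) ≈ 32.1°C.


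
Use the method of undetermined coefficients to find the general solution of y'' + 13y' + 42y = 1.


Characteristic roots of r² + 13r + 42 = 0 are -6, -7.
y_h = C₁e^(-6x) + C₂e^(-7x).
Constant forcing; try y_p = A. Then 42A = 1 ⇒ A = 1/42.
General solution: y = C₁e^(-6x) + C₂e^(-7x) + 1/42.


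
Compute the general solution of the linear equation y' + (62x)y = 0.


P(x) = 62x ⇒ μ = e^(31x²).
Q(x) = 0 so μ y is constant: y = Ce^(-31x²).


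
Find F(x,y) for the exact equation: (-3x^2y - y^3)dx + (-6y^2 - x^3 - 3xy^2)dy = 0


Check exactness: ∂M/∂y = -3x^2 - 3y^2 and ∂N/∂x = -3x^2 - 3y^2; equal, so the equation is exact.
Integrate M with respect to x (treating y as constant): ∫M dx = -x^3y - xy^3 + h(y).
Differentiate w.r.t. y and set equal to N: the x-dependent terms already match, leaving h'(y) = -6y^2. Integrate: h(y) = -2y^3.
So F(x,y) = -2y^3 - x^3y - xy^3.
General solution: -2y^3 - x^3y - xy^3 = C.


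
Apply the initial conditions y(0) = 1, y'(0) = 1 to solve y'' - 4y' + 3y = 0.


Characteristic roots of r² - 4r + 3 = 0 are 1, 3.
General solution y = c₁ e^(x) + c₂ e^(3x).
Apply y(0) = 1: c₁ + c₂ = 1. Apply y'(0) = 1: 1 c₁ + 3 c₂ = 1.
Solve: c₁ = 1, c₂ = 0.
Particular solution: y = e^(x) + 0e^(3x).


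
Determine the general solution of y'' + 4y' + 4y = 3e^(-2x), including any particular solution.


Characteristic polynomial (r + 2)² = 0; repeated root r = -2.
y_h = (C₁ + C₂x)e^(-2x). Forcing matches the repeated root (resonance), so try y_p = Ax² e^(-2x).
Substitute and solve for A: 2A = 3, so A = 3/2.
General solution: y = (C₁ + C₂x + (3/2)x²)e^(-2x).


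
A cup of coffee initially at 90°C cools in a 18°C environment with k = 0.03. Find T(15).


Newton's law: dT/dt = -k(T - T_a) has solution T(t) = T_a + (T₀ - T_a)e^(-kt).
Plug in T_a = 18, T₀ = 90, k = 0.03, t = 15: T(15) = 18 + (72)e^(-0.45) ≈ 63.9°C.


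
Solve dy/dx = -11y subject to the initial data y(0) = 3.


General solution of y' = -11y is y = Ce^(-11x).
Apply y(0) = 3: C = 3.
Particular solution: y = 3e^(-11x).


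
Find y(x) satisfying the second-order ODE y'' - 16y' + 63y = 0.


Characteristic equation: r² - 16r + 63 = 0.
Factor: (r - 9)(r - 7) = 0 ⇒ r = 9, 7 (distinct real).
General solution: y = C₁e^(9x) + C₂e^(7x).


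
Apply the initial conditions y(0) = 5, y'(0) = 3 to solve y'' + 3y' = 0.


Characteristic roots of r² + 3r = 0 are 0, -3.
General solution y = c₁ + c₂ e^(-3x).
Apply y(0) = 5: c₁ + c₂ = 5. Apply y'(0) = 3: 0 c₁ - 3 c₂ = 3.
Solve: c₁ = 6, c₂ = -1.
Particular solution: y = 6 - e^(-3x).


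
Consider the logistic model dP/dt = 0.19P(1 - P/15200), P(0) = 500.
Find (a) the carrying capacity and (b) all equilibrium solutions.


Logistic ODE dP/dt = 0.19P(1 - P/15200) has equilibria where dP/dt = 0, i.e. P = 0 or P = 15200.
The coefficient (1 - P/K) = 0 when P = K, identifying K = 15200 as the carrying capacity.
(a) K = 15200; (b) equilibria P = 0 and P = 15200.


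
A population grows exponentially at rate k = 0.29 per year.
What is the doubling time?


Exponential growth: P(t) = P₀ e^(0.29t). Set P(t)/P₀ = 2: e^(0.29t) = 2.
Solve: t = ln(2)/0.29 ≈ 2.39 years.


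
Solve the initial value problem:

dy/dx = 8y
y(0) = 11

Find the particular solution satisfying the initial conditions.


General solution of y' = 8y is y = Ce^(8x).
Apply y(0) = 11: C = 11.
Particular solution: y = 11e^(8x).


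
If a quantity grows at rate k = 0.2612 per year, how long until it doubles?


Exponential growth: P(t) = P₀ e^(0.2612t). Set P(t)/P₀ = 2: e^(0.2612t) = 2.
Solve: t = ln(2)/0.2612 ≈ 2.65 years.


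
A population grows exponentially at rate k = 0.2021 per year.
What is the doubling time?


Exponential growth: P(t) = P₀ e^(0.2021t). Set P(t)/P₀ = 2: e^(0.2021t) = 2.
Solve: t = ln(2)/0.2021 ≈ 3.43 years.


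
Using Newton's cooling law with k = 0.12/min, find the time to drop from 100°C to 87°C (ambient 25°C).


From T(t) = T_a + (T₀ - T_a)e^(-kt), set T(t) = 87:
(87 - 25) / (100 - 25) = e^(-0.12t), so t = -ln(0.827)/0.12 ≈ 1.6 minutes.


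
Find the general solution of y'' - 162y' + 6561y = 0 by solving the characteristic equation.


Characteristic equation: r² - 162r + 6561 = 0, i.e. (r - 81)² = 0.
Repeated root r = 81; include an x factor for the second linearly independent solution.
General solution: y = (C₁ + C₂x)e^(81x).


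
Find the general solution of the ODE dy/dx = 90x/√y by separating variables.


Separate: √y dy = 90x dx.
Integrate: (2/3)y^(3/2) = 45x² + C.


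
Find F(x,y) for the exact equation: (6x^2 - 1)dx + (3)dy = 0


Check exactness: ∂M/∂y = 0 and ∂N/∂x = 0; equal, so the equation is exact.
Integrate M with respect to x (treating y as constant): ∫M dx = 2x^3 - x + h(y).
Differentiate w.r.t. y and set equal to N: the x-dependent terms already match, leaving h'(y) = 3. Integrate: h(y) = 3y.
So F(x,y) = 2x^3 - x + 3y.
General solution: 2x^3 - x + 3y = C.


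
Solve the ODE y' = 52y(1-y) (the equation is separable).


Separate: dy/[y(1-y)] = 52 dx.
Partial fractions: 1/[y(1-y)] = 1/y + 1/(1-y).
Integrate: ln|y/(1-y)| = 52x + C₀.
Solve for y: y = 1/(1 + Ce^(-52x)).
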